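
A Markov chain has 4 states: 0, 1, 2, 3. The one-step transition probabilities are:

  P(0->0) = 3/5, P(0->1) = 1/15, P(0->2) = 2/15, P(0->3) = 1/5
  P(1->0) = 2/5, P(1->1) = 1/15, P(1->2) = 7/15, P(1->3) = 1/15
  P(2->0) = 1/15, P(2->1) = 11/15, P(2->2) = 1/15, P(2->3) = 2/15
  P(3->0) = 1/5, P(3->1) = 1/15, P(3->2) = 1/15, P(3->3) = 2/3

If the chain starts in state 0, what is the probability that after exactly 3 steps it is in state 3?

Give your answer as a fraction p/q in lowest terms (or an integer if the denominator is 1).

Computing P^3 by repeated multiplication:
P^1 =
  0: [3/5, 1/15, 2/15, 1/5]
  1: [2/5, 1/15, 7/15, 1/15]
  2: [1/15, 11/15, 1/15, 2/15]
  3: [1/5, 1/15, 1/15, 2/3]
P^2 =
  0: [98/225, 7/45, 2/15, 62/225]
  1: [14/45, 17/45, 3/25, 43/225]
  2: [82/225, 1/9, 82/225, 4/25]
  3: [64/225, 1/9, 8/75, 112/225]
P^3 =
  0: [436/1125, 7/45, 533/3375, 1009/3375]
  1: [48/125, 11/75, 161/675, 779/3375]
  2: [1078/3375, 209/675, 457/3375, 53/225]
  3: [362/1125, 31/225, 439/3375, 277/675]

(P^3)[0 -> 3] = 1009/3375

Answer: 1009/3375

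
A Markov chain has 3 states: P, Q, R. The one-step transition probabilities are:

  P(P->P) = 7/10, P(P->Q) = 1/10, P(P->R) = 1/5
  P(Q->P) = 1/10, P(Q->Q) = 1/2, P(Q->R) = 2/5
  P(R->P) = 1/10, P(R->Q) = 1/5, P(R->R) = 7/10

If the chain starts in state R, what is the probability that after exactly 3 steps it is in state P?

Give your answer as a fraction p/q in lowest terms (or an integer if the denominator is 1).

Computing P^3 by repeated multiplication:
P^1 =
  P: [7/10, 1/10, 1/5]
  Q: [1/10, 1/2, 2/5]
  R: [1/10, 1/5, 7/10]
P^2 =
  P: [13/25, 4/25, 8/25]
  Q: [4/25, 17/50, 1/2]
  R: [4/25, 1/4, 59/100]
P^3 =
  P: [103/250, 49/250, 49/125]
  Q: [49/250, 143/500, 259/500]
  R: [49/250, 259/1000, 109/200]

(P^3)[R -> P] = 49/250

Answer: 49/250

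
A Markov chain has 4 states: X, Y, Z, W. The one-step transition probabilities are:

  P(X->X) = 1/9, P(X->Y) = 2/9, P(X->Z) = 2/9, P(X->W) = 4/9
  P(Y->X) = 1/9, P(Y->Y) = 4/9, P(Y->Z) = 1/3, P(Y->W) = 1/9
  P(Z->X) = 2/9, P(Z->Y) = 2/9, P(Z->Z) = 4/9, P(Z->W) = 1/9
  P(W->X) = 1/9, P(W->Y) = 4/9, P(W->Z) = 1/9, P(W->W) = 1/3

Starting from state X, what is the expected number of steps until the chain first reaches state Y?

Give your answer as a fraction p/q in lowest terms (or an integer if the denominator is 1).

Let h_i = expected steps to first reach Y from state i.
Boundary: h_Y = 0.
First-step equations for the other states:
  h_X = 1 + 1/9*h_X + 2/9*h_Y + 2/9*h_Z + 4/9*h_W
  h_Z = 1 + 2/9*h_X + 2/9*h_Y + 4/9*h_Z + 1/9*h_W
  h_W = 1 + 1/9*h_X + 4/9*h_Y + 1/9*h_Z + 1/3*h_W

Substituting h_Y = 0 and rearranging gives the linear system (I - Q) h = 1:
  [8/9, -2/9, -4/9] . (h_X, h_Z, h_W) = 1
  [-2/9, 5/9, -1/9] . (h_X, h_Z, h_W) = 1
  [-1/9, -1/9, 2/3] . (h_X, h_Z, h_W) = 1

Solving yields:
  h_X = 603/178
  h_Z = 657/178
  h_W = 477/178

Starting state is X, so the expected hitting time is h_X = 603/178.

Answer: 603/178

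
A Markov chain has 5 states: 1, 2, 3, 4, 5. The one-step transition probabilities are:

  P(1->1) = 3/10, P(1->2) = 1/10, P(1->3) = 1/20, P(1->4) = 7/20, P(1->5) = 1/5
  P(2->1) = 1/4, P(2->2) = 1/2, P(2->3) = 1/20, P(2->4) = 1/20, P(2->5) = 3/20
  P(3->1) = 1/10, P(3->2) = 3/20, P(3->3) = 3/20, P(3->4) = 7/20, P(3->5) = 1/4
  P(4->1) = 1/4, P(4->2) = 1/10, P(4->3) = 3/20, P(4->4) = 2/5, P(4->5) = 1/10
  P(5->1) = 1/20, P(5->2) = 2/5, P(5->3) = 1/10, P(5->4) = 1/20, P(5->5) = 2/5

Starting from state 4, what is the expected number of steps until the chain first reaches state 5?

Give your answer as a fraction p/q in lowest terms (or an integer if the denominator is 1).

Answer: 90520/13539

Derivation:
Let h_i = expected steps to first reach 5 from state i.
Boundary: h_5 = 0.
First-step equations for the other states:
  h_1 = 1 + 3/10*h_1 + 1/10*h_2 + 1/20*h_3 + 7/20*h_4 + 1/5*h_5
  h_2 = 1 + 1/4*h_1 + 1/2*h_2 + 1/20*h_3 + 1/20*h_4 + 3/20*h_5
  h_3 = 1 + 1/10*h_1 + 3/20*h_2 + 3/20*h_3 + 7/20*h_4 + 1/4*h_5
  h_4 = 1 + 1/4*h_1 + 1/10*h_2 + 3/20*h_3 + 2/5*h_4 + 1/10*h_5

Substituting h_5 = 0 and rearranging gives the linear system (I - Q) h = 1:
  [7/10, -1/10, -1/20, -7/20] . (h_1, h_2, h_3, h_4) = 1
  [-1/4, 1/2, -1/20, -1/20] . (h_1, h_2, h_3, h_4) = 1
  [-1/10, -3/20, 17/20, -7/20] . (h_1, h_2, h_3, h_4) = 1
  [-1/4, -1/10, -3/20, 3/5] . (h_1, h_2, h_3, h_4) = 1

Solving yields:
  h_1 = 27440/4513
  h_2 = 28360/4513
  h_3 = 77900/13539
  h_4 = 90520/13539

Starting state is 4, so the expected hitting time is h_4 = 90520/13539.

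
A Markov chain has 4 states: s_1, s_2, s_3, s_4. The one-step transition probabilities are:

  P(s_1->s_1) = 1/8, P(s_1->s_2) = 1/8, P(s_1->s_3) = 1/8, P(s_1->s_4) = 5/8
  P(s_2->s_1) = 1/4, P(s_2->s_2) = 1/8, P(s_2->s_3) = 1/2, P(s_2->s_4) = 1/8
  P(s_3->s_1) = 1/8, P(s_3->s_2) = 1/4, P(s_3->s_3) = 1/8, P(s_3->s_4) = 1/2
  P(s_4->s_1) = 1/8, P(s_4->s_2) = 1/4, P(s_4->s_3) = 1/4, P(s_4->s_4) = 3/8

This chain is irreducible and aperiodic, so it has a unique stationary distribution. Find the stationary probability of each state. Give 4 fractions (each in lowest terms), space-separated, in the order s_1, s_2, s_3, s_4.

The stationary distribution satisfies pi = pi * P, i.e.:
  pi_s_1 = 1/8*pi_s_1 + 1/4*pi_s_2 + 1/8*pi_s_3 + 1/8*pi_s_4
  pi_s_2 = 1/8*pi_s_1 + 1/8*pi_s_2 + 1/4*pi_s_3 + 1/4*pi_s_4
  pi_s_3 = 1/8*pi_s_1 + 1/2*pi_s_2 + 1/8*pi_s_3 + 1/4*pi_s_4
  pi_s_4 = 5/8*pi_s_1 + 1/8*pi_s_2 + 1/2*pi_s_3 + 3/8*pi_s_4
with normalization: pi_s_1 + pi_s_2 + pi_s_3 + pi_s_4 = 1.

Using the first 3 balance equations plus normalization, the linear system A*pi = b is:
  [-7/8, 1/4, 1/8, 1/8] . pi = 0
  [1/8, -7/8, 1/4, 1/4] . pi = 0
  [1/8, 1/2, -7/8, 1/4] . pi = 0
  [1, 1, 1, 1] . pi = 1

Solving yields:
  pi_s_1 = 11/73
  pi_s_2 = 15/73
  pi_s_3 = 55/219
  pi_s_4 = 86/219

Verification (pi * P):
  11/73*1/8 + 15/73*1/4 + 55/219*1/8 + 86/219*1/8 = 11/73 = pi_s_1  (ok)
  11/73*1/8 + 15/73*1/8 + 55/219*1/4 + 86/219*1/4 = 15/73 = pi_s_2  (ok)
  11/73*1/8 + 15/73*1/2 + 55/219*1/8 + 86/219*1/4 = 55/219 = pi_s_3  (ok)
  11/73*5/8 + 15/73*1/8 + 55/219*1/2 + 86/219*3/8 = 86/219 = pi_s_4  (ok)

Answer: 11/73 15/73 55/219 86/219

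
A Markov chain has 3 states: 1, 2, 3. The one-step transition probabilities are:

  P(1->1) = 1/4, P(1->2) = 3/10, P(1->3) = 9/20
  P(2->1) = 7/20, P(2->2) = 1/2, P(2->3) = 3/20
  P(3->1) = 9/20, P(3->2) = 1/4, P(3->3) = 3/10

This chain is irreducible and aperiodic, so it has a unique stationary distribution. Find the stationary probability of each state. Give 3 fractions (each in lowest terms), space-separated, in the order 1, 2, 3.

Answer: 125/362 129/362 54/181

Derivation:
The stationary distribution satisfies pi = pi * P, i.e.:
  pi_1 = 1/4*pi_1 + 7/20*pi_2 + 9/20*pi_3
  pi_2 = 3/10*pi_1 + 1/2*pi_2 + 1/4*pi_3
  pi_3 = 9/20*pi_1 + 3/20*pi_2 + 3/10*pi_3
with normalization: pi_1 + pi_2 + pi_3 = 1.

Using the first 2 balance equations plus normalization, the linear system A*pi = b is:
  [-3/4, 7/20, 9/20] . pi = 0
  [3/10, -1/2, 1/4] . pi = 0
  [1, 1, 1] . pi = 1

Solving yields:
  pi_1 = 125/362
  pi_2 = 129/362
  pi_3 = 54/181

Verification (pi * P):
  125/362*1/4 + 129/362*7/20 + 54/181*9/20 = 125/362 = pi_1  (ok)
  125/362*3/10 + 129/362*1/2 + 54/181*1/4 = 129/362 = pi_2  (ok)
  125/362*9/20 + 129/362*3/20 + 54/181*3/10 = 54/181 = pi_3  (ok)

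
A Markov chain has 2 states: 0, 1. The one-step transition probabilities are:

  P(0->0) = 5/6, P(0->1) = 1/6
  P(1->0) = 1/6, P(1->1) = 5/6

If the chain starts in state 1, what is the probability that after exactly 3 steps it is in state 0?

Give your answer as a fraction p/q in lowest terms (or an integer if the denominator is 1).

Computing P^3 by repeated multiplication:
P^1 =
  0: [5/6, 1/6]
  1: [1/6, 5/6]
P^2 =
  0: [13/18, 5/18]
  1: [5/18, 13/18]
P^3 =
  0: [35/54, 19/54]
  1: [19/54, 35/54]

(P^3)[1 -> 0] = 19/54

Answer: 19/54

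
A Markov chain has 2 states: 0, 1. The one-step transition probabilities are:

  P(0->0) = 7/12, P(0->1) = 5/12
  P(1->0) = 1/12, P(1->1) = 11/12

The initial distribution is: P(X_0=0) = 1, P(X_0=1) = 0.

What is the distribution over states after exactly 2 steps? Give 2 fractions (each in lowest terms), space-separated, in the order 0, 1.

Propagating the distribution step by step (d_{t+1} = d_t * P):
d_0 = (0=1, 1=0)
  d_1[0] = 1*7/12 + 0*1/12 = 7/12
  d_1[1] = 1*5/12 + 0*11/12 = 5/12
d_1 = (0=7/12, 1=5/12)
  d_2[0] = 7/12*7/12 + 5/12*1/12 = 3/8
  d_2[1] = 7/12*5/12 + 5/12*11/12 = 5/8
d_2 = (0=3/8, 1=5/8)

Answer: 3/8 5/8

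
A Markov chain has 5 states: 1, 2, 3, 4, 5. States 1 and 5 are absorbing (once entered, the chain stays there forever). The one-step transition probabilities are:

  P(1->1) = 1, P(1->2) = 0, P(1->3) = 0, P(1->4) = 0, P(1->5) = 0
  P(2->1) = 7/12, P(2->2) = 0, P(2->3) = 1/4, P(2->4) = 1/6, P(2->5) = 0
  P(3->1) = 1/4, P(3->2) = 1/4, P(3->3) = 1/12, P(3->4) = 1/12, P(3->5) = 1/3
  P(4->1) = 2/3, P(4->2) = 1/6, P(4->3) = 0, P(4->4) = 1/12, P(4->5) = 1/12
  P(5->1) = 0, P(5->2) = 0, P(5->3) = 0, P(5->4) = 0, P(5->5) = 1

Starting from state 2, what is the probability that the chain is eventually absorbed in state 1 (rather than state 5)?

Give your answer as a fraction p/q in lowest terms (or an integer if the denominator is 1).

Answer: 1146/1303

Derivation:
Let a_i = P(absorbed in 1 | start in state i).
Boundary conditions: a_1 = 1, a_5 = 0.
For each transient state i, a_i = sum_j P(i->j) * a_j:
  a_2 = 7/12*a_1 + 0*a_2 + 1/4*a_3 + 1/6*a_4 + 0*a_5
  a_3 = 1/4*a_1 + 1/4*a_2 + 1/12*a_3 + 1/12*a_4 + 1/3*a_5
  a_4 = 2/3*a_1 + 1/6*a_2 + 0*a_3 + 1/12*a_4 + 1/12*a_5

Substituting a_1 = 1 and a_5 = 0, rearrange to (I - Q) a = r where r[i] = P(i -> 1):
  [1, -1/4, -1/6] . (a_2, a_3, a_4) = 7/12
  [-1/4, 11/12, -1/12] . (a_2, a_3, a_4) = 1/4
  [-1/6, 0, 11/12] . (a_2, a_3, a_4) = 2/3

Solving yields:
  a_2 = 1146/1303
  a_3 = 773/1303
  a_4 = 1156/1303

Starting state is 2, so the absorption probability is a_2 = 1146/1303.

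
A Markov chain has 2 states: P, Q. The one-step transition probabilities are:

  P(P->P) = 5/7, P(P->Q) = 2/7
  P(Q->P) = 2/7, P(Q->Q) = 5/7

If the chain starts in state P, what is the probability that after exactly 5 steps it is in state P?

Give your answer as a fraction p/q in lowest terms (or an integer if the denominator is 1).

Computing P^5 by repeated multiplication:
P^1 =
  P: [5/7, 2/7]
  Q: [2/7, 5/7]
P^2 =
  P: [29/49, 20/49]
  Q: [20/49, 29/49]
P^3 =
  P: [185/343, 158/343]
  Q: [158/343, 185/343]
P^4 =
  P: [1241/2401, 1160/2401]
  Q: [1160/2401, 1241/2401]
P^5 =
  P: [8525/16807, 8282/16807]
  Q: [8282/16807, 8525/16807]

(P^5)[P -> P] = 8525/16807

Answer: 8525/16807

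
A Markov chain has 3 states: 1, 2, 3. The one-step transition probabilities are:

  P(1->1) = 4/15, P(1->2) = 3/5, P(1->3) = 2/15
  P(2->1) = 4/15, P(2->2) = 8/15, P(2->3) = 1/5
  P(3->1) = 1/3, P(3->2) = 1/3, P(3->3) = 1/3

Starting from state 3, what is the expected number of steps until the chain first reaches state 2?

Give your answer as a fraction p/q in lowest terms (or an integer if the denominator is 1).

Answer: 12/5

Derivation:
Let h_i = expected steps to first reach 2 from state i.
Boundary: h_2 = 0.
First-step equations for the other states:
  h_1 = 1 + 4/15*h_1 + 3/5*h_2 + 2/15*h_3
  h_3 = 1 + 1/3*h_1 + 1/3*h_2 + 1/3*h_3

Substituting h_2 = 0 and rearranging gives the linear system (I - Q) h = 1:
  [11/15, -2/15] . (h_1, h_3) = 1
  [-1/3, 2/3] . (h_1, h_3) = 1

Solving yields:
  h_1 = 9/5
  h_3 = 12/5

Starting state is 3, so the expected hitting time is h_3 = 12/5.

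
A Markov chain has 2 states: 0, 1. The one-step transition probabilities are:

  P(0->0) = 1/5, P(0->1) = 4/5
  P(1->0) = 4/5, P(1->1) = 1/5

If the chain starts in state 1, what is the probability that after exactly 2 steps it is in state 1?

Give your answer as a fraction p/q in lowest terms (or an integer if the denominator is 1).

Computing P^2 by repeated multiplication:
P^1 =
  0: [1/5, 4/5]
  1: [4/5, 1/5]
P^2 =
  0: [17/25, 8/25]
  1: [8/25, 17/25]

(P^2)[1 -> 1] = 17/25

Answer: 17/25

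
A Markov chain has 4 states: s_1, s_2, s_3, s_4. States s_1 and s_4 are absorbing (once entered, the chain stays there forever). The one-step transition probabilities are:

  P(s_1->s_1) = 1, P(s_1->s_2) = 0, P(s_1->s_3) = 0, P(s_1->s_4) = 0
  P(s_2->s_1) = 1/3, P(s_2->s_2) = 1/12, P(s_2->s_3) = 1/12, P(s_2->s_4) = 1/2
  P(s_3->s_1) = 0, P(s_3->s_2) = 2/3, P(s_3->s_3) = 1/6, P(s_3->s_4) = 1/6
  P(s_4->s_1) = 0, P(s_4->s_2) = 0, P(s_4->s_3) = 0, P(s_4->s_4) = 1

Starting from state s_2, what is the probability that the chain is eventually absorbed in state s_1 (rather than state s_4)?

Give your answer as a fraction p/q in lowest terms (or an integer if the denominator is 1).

Answer: 20/51

Derivation:
Let a_i = P(absorbed in s_1 | start in state i).
Boundary conditions: a_s_1 = 1, a_s_4 = 0.
For each transient state i, a_i = sum_j P(i->j) * a_j:
  a_s_2 = 1/3*a_s_1 + 1/12*a_s_2 + 1/12*a_s_3 + 1/2*a_s_4
  a_s_3 = 0*a_s_1 + 2/3*a_s_2 + 1/6*a_s_3 + 1/6*a_s_4

Substituting a_s_1 = 1 and a_s_4 = 0, rearrange to (I - Q) a = r where r[i] = P(i -> s_1):
  [11/12, -1/12] . (a_s_2, a_s_3) = 1/3
  [-2/3, 5/6] . (a_s_2, a_s_3) = 0

Solving yields:
  a_s_2 = 20/51
  a_s_3 = 16/51

Starting state is s_2, so the absorption probability is a_s_2 = 20/51.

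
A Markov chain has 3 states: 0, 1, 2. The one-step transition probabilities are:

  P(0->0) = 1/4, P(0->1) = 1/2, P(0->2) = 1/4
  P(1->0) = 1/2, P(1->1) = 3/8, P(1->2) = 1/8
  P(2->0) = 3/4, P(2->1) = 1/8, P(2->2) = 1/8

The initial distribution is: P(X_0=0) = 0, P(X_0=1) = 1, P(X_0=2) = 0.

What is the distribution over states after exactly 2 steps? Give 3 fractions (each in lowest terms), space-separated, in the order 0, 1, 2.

Propagating the distribution step by step (d_{t+1} = d_t * P):
d_0 = (0=0, 1=1, 2=0)
  d_1[0] = 0*1/4 + 1*1/2 + 0*3/4 = 1/2
  d_1[1] = 0*1/2 + 1*3/8 + 0*1/8 = 3/8
  d_1[2] = 0*1/4 + 1*1/8 + 0*1/8 = 1/8
d_1 = (0=1/2, 1=3/8, 2=1/8)
  d_2[0] = 1/2*1/4 + 3/8*1/2 + 1/8*3/4 = 13/32
  d_2[1] = 1/2*1/2 + 3/8*3/8 + 1/8*1/8 = 13/32
  d_2[2] = 1/2*1/4 + 3/8*1/8 + 1/8*1/8 = 3/16
d_2 = (0=13/32, 1=13/32, 2=3/16)

Answer: 13/32 13/32 3/16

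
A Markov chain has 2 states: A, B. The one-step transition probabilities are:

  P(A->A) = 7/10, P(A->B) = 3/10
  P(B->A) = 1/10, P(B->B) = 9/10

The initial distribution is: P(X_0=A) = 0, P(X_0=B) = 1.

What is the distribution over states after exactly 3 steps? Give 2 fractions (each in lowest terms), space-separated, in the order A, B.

Answer: 49/250 201/250

Derivation:
Propagating the distribution step by step (d_{t+1} = d_t * P):
d_0 = (A=0, B=1)
  d_1[A] = 0*7/10 + 1*1/10 = 1/10
  d_1[B] = 0*3/10 + 1*9/10 = 9/10
d_1 = (A=1/10, B=9/10)
  d_2[A] = 1/10*7/10 + 9/10*1/10 = 4/25
  d_2[B] = 1/10*3/10 + 9/10*9/10 = 21/25
d_2 = (A=4/25, B=21/25)
  d_3[A] = 4/25*7/10 + 21/25*1/10 = 49/250
  d_3[B] = 4/25*3/10 + 21/25*9/10 = 201/250
d_3 = (A=49/250, B=201/250)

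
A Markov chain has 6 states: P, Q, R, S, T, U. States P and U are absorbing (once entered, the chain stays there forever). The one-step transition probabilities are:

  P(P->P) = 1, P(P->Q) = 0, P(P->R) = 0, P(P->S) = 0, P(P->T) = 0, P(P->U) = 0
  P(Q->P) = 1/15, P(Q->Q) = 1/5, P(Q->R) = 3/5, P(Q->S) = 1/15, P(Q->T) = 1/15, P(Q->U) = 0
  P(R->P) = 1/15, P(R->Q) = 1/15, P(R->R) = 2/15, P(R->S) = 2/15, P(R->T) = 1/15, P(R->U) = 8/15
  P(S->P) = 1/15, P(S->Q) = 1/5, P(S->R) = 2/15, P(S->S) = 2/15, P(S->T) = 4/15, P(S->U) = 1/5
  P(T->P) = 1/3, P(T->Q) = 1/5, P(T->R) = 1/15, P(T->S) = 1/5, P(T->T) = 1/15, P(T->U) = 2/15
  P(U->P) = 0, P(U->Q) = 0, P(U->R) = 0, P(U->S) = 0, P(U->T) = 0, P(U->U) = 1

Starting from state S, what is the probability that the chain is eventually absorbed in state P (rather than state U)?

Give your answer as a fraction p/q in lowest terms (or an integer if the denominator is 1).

Answer: 6983/21216

Derivation:
Let a_i = P(absorbed in P | start in state i).
Boundary conditions: a_P = 1, a_U = 0.
For each transient state i, a_i = sum_j P(i->j) * a_j:
  a_Q = 1/15*a_P + 1/5*a_Q + 3/5*a_R + 1/15*a_S + 1/15*a_T + 0*a_U
  a_R = 1/15*a_P + 1/15*a_Q + 2/15*a_R + 2/15*a_S + 1/15*a_T + 8/15*a_U
  a_S = 1/15*a_P + 1/5*a_Q + 2/15*a_R + 2/15*a_S + 4/15*a_T + 1/5*a_U
  a_T = 1/3*a_P + 1/5*a_Q + 1/15*a_R + 1/5*a_S + 1/15*a_T + 2/15*a_U

Substituting a_P = 1 and a_U = 0, rearrange to (I - Q) a = r where r[i] = P(i -> P):
  [4/5, -3/5, -1/15, -1/15] . (a_Q, a_R, a_S, a_T) = 1/15
  [-1/15, 13/15, -2/15, -1/15] . (a_Q, a_R, a_S, a_T) = 1/15
  [-1/5, -2/15, 13/15, -4/15] . (a_Q, a_R, a_S, a_T) = 1/15
  [-1/5, -1/15, -1/5, 14/15] . (a_Q, a_R, a_S, a_T) = 1/3

Solving yields:
  a_Q = 2083/7072
  a_R = 2005/10608
  a_S = 6983/21216
  a_T = 823/1632

Starting state is S, so the absorption probability is a_S = 6983/21216.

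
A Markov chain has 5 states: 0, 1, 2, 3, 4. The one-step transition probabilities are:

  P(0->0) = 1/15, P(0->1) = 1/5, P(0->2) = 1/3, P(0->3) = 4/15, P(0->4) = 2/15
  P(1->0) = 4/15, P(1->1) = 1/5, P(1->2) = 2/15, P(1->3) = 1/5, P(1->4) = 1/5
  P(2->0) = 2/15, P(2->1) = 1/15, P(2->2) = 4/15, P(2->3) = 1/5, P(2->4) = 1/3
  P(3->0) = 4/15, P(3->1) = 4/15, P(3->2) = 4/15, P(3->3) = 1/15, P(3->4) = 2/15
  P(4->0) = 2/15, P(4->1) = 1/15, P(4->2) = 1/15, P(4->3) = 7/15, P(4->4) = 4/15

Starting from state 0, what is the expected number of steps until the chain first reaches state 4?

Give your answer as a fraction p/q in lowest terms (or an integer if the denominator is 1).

Let h_i = expected steps to first reach 4 from state i.
Boundary: h_4 = 0.
First-step equations for the other states:
  h_0 = 1 + 1/15*h_0 + 1/5*h_1 + 1/3*h_2 + 4/15*h_3 + 2/15*h_4
  h_1 = 1 + 4/15*h_0 + 1/5*h_1 + 2/15*h_2 + 1/5*h_3 + 1/5*h_4
  h_2 = 1 + 2/15*h_0 + 1/15*h_1 + 4/15*h_2 + 1/5*h_3 + 1/3*h_4
  h_3 = 1 + 4/15*h_0 + 4/15*h_1 + 4/15*h_2 + 1/15*h_3 + 2/15*h_4

Substituting h_4 = 0 and rearranging gives the linear system (I - Q) h = 1:
  [14/15, -1/5, -1/3, -4/15] . (h_0, h_1, h_2, h_3) = 1
  [-4/15, 4/5, -2/15, -1/5] . (h_0, h_1, h_2, h_3) = 1
  [-2/15, -1/15, 11/15, -1/5] . (h_0, h_1, h_2, h_3) = 1
  [-4/15, -4/15, -4/15, 14/15] . (h_0, h_1, h_2, h_3) = 1

Solving yields:
  h_0 = 15795/3136
  h_1 = 15315/3136
  h_2 = 12885/3136
  h_3 = 7965/1568

Starting state is 0, so the expected hitting time is h_0 = 15795/3136.

Answer: 15795/3136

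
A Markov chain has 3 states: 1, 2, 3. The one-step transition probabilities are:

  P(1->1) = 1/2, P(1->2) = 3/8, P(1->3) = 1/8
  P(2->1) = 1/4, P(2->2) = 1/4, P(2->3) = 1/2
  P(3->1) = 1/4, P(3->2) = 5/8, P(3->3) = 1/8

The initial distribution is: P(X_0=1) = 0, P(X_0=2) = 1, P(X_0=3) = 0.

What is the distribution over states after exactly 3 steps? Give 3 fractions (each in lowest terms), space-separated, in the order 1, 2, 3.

Answer: 21/64 95/256 77/256

Derivation:
Propagating the distribution step by step (d_{t+1} = d_t * P):
d_0 = (1=0, 2=1, 3=0)
  d_1[1] = 0*1/2 + 1*1/4 + 0*1/4 = 1/4
  d_1[2] = 0*3/8 + 1*1/4 + 0*5/8 = 1/4
  d_1[3] = 0*1/8 + 1*1/2 + 0*1/8 = 1/2
d_1 = (1=1/4, 2=1/4, 3=1/2)
  d_2[1] = 1/4*1/2 + 1/4*1/4 + 1/2*1/4 = 5/16
  d_2[2] = 1/4*3/8 + 1/4*1/4 + 1/2*5/8 = 15/32
  d_2[3] = 1/4*1/8 + 1/4*1/2 + 1/2*1/8 = 7/32
d_2 = (1=5/16, 2=15/32, 3=7/32)
  d_3[1] = 5/16*1/2 + 15/32*1/4 + 7/32*1/4 = 21/64
  d_3[2] = 5/16*3/8 + 15/32*1/4 + 7/32*5/8 = 95/256
  d_3[3] = 5/16*1/8 + 15/32*1/2 + 7/32*1/8 = 77/256
d_3 = (1=21/64, 2=95/256, 3=77/256)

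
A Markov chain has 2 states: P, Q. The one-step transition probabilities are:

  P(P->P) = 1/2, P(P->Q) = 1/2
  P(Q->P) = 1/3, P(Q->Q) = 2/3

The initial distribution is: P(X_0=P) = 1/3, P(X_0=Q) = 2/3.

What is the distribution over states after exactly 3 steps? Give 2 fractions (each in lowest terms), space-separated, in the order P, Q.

Propagating the distribution step by step (d_{t+1} = d_t * P):
d_0 = (P=1/3, Q=2/3)
  d_1[P] = 1/3*1/2 + 2/3*1/3 = 7/18
  d_1[Q] = 1/3*1/2 + 2/3*2/3 = 11/18
d_1 = (P=7/18, Q=11/18)
  d_2[P] = 7/18*1/2 + 11/18*1/3 = 43/108
  d_2[Q] = 7/18*1/2 + 11/18*2/3 = 65/108
d_2 = (P=43/108, Q=65/108)
  d_3[P] = 43/108*1/2 + 65/108*1/3 = 259/648
  d_3[Q] = 43/108*1/2 + 65/108*2/3 = 389/648
d_3 = (P=259/648, Q=389/648)

Answer: 259/648 389/648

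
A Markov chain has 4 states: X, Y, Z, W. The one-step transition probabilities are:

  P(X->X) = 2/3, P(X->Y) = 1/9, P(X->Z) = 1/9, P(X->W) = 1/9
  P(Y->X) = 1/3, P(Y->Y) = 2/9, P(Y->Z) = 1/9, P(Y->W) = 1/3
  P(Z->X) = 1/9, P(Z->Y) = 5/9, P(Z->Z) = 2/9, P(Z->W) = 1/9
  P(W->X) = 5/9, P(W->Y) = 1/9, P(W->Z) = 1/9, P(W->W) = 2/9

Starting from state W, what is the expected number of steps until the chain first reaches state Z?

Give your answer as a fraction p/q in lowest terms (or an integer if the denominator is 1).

Let h_i = expected steps to first reach Z from state i.
Boundary: h_Z = 0.
First-step equations for the other states:
  h_X = 1 + 2/3*h_X + 1/9*h_Y + 1/9*h_Z + 1/9*h_W
  h_Y = 1 + 1/3*h_X + 2/9*h_Y + 1/9*h_Z + 1/3*h_W
  h_W = 1 + 5/9*h_X + 1/9*h_Y + 1/9*h_Z + 2/9*h_W

Substituting h_Z = 0 and rearranging gives the linear system (I - Q) h = 1:
  [1/3, -1/9, -1/9] . (h_X, h_Y, h_W) = 1
  [-1/3, 7/9, -1/3] . (h_X, h_Y, h_W) = 1
  [-5/9, -1/9, 7/9] . (h_X, h_Y, h_W) = 1

Solving yields:
  h_X = 9
  h_Y = 9
  h_W = 9

Starting state is W, so the expected hitting time is h_W = 9.

Answer: 9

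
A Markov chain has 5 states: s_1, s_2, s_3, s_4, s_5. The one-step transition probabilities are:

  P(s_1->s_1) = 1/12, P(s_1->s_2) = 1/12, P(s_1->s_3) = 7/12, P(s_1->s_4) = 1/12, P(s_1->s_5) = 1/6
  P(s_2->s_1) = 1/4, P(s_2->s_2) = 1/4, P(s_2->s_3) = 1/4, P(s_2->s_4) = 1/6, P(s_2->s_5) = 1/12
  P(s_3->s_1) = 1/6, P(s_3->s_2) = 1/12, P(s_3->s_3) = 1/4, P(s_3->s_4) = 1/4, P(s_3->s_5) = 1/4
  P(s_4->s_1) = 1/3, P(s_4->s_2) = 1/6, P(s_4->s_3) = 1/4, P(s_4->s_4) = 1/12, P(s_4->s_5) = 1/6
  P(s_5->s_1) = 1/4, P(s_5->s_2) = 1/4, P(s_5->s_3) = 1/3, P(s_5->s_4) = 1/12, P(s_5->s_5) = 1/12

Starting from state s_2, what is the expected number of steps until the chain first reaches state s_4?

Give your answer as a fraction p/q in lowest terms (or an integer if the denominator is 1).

Answer: 24444/4037

Derivation:
Let h_i = expected steps to first reach s_4 from state i.
Boundary: h_s_4 = 0.
First-step equations for the other states:
  h_s_1 = 1 + 1/12*h_s_1 + 1/12*h_s_2 + 7/12*h_s_3 + 1/12*h_s_4 + 1/6*h_s_5
  h_s_2 = 1 + 1/4*h_s_1 + 1/4*h_s_2 + 1/4*h_s_3 + 1/6*h_s_4 + 1/12*h_s_5
  h_s_3 = 1 + 1/6*h_s_1 + 1/12*h_s_2 + 1/4*h_s_3 + 1/4*h_s_4 + 1/4*h_s_5
  h_s_5 = 1 + 1/4*h_s_1 + 1/4*h_s_2 + 1/3*h_s_3 + 1/12*h_s_4 + 1/12*h_s_5

Substituting h_s_4 = 0 and rearranging gives the linear system (I - Q) h = 1:
  [11/12, -1/12, -7/12, -1/6] . (h_s_1, h_s_2, h_s_3, h_s_5) = 1
  [-1/4, 3/4, -1/4, -1/12] . (h_s_1, h_s_2, h_s_3, h_s_5) = 1
  [-1/6, -1/12, 3/4, -1/4] . (h_s_1, h_s_2, h_s_3, h_s_5) = 1
  [-1/4, -1/4, -1/3, 11/12] . (h_s_1, h_s_2, h_s_3, h_s_5) = 1

Solving yields:
  h_s_1 = 25800/4037
  h_s_2 = 24444/4037
  h_s_3 = 22608/4037
  h_s_5 = 26328/4037

Starting state is s_2, so the expected hitting time is h_s_2 = 24444/4037.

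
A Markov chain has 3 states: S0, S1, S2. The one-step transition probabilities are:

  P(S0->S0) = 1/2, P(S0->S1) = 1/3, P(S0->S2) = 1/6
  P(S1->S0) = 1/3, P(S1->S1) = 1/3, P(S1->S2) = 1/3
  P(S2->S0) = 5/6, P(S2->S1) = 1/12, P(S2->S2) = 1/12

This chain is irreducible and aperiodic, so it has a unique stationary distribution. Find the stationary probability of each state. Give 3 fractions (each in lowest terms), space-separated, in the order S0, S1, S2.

The stationary distribution satisfies pi = pi * P, i.e.:
  pi_S0 = 1/2*pi_S0 + 1/3*pi_S1 + 5/6*pi_S2
  pi_S1 = 1/3*pi_S0 + 1/3*pi_S1 + 1/12*pi_S2
  pi_S2 = 1/6*pi_S0 + 1/3*pi_S1 + 1/12*pi_S2
with normalization: pi_S0 + pi_S1 + pi_S2 = 1.

Using the first 2 balance equations plus normalization, the linear system A*pi = b is:
  [-1/2, 1/3, 5/6] . pi = 0
  [1/3, -2/3, 1/12] . pi = 0
  [1, 1, 1] . pi = 1

Solving yields:
  pi_S0 = 14/27
  pi_S1 = 23/81
  pi_S2 = 16/81

Verification (pi * P):
  14/27*1/2 + 23/81*1/3 + 16/81*5/6 = 14/27 = pi_S0  (ok)
  14/27*1/3 + 23/81*1/3 + 16/81*1/12 = 23/81 = pi_S1  (ok)
  14/27*1/6 + 23/81*1/3 + 16/81*1/12 = 16/81 = pi_S2  (ok)

Answer: 14/27 23/81 16/81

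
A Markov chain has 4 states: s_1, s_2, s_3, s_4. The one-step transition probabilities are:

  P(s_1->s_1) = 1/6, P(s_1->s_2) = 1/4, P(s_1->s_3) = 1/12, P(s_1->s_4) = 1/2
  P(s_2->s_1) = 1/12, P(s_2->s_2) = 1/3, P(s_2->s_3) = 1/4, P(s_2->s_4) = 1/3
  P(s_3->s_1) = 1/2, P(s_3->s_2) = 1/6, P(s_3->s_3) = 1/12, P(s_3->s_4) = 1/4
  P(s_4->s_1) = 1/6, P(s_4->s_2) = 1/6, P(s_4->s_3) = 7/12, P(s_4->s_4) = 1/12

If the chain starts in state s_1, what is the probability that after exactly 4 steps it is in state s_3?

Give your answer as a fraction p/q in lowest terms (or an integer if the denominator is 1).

Answer: 665/2592

Derivation:
Computing P^4 by repeated multiplication:
P^1 =
  s_1: [1/6, 1/4, 1/12, 1/2]
  s_2: [1/12, 1/3, 1/4, 1/3]
  s_3: [1/2, 1/6, 1/12, 1/4]
  s_4: [1/6, 1/6, 7/12, 1/12]
P^2 =
  s_1: [25/144, 2/9, 3/8, 11/48]
  s_2: [2/9, 11/48, 11/36, 35/144]
  s_3: [13/72, 17/72, 17/72, 25/72]
  s_4: [25/72, 5/24, 11/72, 7/24]
P^3 =
  s_1: [59/216, 377/1728, 203/864, 473/1728]
  s_2: [431/1728, 193/864, 35/144, 491/1728]
  s_3: [65/288, 191/864, 8/27, 37/144]
  s_4: [173/864, 199/864, 19/72, 11/36]
P^4 =
  s_1: [4703/20736, 2341/10368, 665/2592, 6031/20736]
  s_2: [2375/10368, 1553/6912, 2723/10368, 5881/20736]
  s_3: [2561/10368, 2305/10368, 1289/5184, 731/2592]
  s_4: [2441/10368, 2299/10368, 1423/5184, 1391/5184]

(P^4)[s_1 -> s_3] = 665/2592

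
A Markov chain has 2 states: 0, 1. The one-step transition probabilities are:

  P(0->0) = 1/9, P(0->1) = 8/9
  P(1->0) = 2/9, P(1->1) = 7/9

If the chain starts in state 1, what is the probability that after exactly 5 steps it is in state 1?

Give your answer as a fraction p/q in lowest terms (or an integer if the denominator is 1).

Computing P^5 by repeated multiplication:
P^1 =
  0: [1/9, 8/9]
  1: [2/9, 7/9]
P^2 =
  0: [17/81, 64/81]
  1: [16/81, 65/81]
P^3 =
  0: [145/729, 584/729]
  1: [146/729, 583/729]
P^4 =
  0: [1313/6561, 5248/6561]
  1: [1312/6561, 5249/6561]
P^5 =
  0: [11809/59049, 47240/59049]
  1: [11810/59049, 47239/59049]

(P^5)[1 -> 1] = 47239/59049

Answer: 47239/59049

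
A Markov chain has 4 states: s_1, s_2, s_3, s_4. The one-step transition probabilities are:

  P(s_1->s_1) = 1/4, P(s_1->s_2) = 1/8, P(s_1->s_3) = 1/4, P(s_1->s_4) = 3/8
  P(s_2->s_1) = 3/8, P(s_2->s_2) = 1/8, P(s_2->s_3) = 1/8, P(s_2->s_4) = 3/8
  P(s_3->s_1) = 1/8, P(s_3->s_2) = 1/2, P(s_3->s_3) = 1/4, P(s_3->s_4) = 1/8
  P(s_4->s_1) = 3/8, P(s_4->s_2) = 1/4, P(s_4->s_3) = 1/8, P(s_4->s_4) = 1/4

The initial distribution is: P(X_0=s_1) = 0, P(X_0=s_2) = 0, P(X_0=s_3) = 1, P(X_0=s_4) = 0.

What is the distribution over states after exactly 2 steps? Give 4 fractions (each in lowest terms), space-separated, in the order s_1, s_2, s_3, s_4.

Answer: 19/64 15/64 11/64 19/64

Derivation:
Propagating the distribution step by step (d_{t+1} = d_t * P):
d_0 = (s_1=0, s_2=0, s_3=1, s_4=0)
  d_1[s_1] = 0*1/4 + 0*3/8 + 1*1/8 + 0*3/8 = 1/8
  d_1[s_2] = 0*1/8 + 0*1/8 + 1*1/2 + 0*1/4 = 1/2
  d_1[s_3] = 0*1/4 + 0*1/8 + 1*1/4 + 0*1/8 = 1/4
  d_1[s_4] = 0*3/8 + 0*3/8 + 1*1/8 + 0*1/4 = 1/8
d_1 = (s_1=1/8, s_2=1/2, s_3=1/4, s_4=1/8)
  d_2[s_1] = 1/8*1/4 + 1/2*3/8 + 1/4*1/8 + 1/8*3/8 = 19/64
  d_2[s_2] = 1/8*1/8 + 1/2*1/8 + 1/4*1/2 + 1/8*1/4 = 15/64
  d_2[s_3] = 1/8*1/4 + 1/2*1/8 + 1/4*1/4 + 1/8*1/8 = 11/64
  d_2[s_4] = 1/8*3/8 + 1/2*3/8 + 1/4*1/8 + 1/8*1/4 = 19/64
d_2 = (s_1=19/64, s_2=15/64, s_3=11/64, s_4=19/64)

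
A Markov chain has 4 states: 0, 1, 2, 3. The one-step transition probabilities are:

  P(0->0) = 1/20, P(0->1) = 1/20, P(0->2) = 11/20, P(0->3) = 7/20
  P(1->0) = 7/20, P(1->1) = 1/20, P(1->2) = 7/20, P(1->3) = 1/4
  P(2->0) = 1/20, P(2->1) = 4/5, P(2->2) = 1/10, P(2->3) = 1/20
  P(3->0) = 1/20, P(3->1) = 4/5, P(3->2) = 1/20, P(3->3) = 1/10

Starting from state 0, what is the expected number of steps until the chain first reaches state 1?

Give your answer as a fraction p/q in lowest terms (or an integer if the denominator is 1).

Let h_i = expected steps to first reach 1 from state i.
Boundary: h_1 = 0.
First-step equations for the other states:
  h_0 = 1 + 1/20*h_0 + 1/20*h_1 + 11/20*h_2 + 7/20*h_3
  h_2 = 1 + 1/20*h_0 + 4/5*h_1 + 1/10*h_2 + 1/20*h_3
  h_3 = 1 + 1/20*h_0 + 4/5*h_1 + 1/20*h_2 + 1/10*h_3

Substituting h_1 = 0 and rearranging gives the linear system (I - Q) h = 1:
  [19/20, -11/20, -7/20] . (h_0, h_2, h_3) = 1
  [-1/20, 9/10, -1/20] . (h_0, h_2, h_3) = 1
  [-1/20, -1/20, 9/10] . (h_0, h_2, h_3) = 1

Solving yields:
  h_0 = 140/61
  h_2 = 80/61
  h_3 = 80/61

Starting state is 0, so the expected hitting time is h_0 = 140/61.

Answer: 140/61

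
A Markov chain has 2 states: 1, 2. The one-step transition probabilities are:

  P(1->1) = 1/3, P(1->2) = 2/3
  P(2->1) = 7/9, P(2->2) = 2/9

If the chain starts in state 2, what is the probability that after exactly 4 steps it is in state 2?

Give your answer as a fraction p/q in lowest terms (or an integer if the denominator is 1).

Answer: 3166/6561

Derivation:
Computing P^4 by repeated multiplication:
P^1 =
  1: [1/3, 2/3]
  2: [7/9, 2/9]
P^2 =
  1: [17/27, 10/27]
  2: [35/81, 46/81]
P^3 =
  1: [121/243, 122/243]
  2: [427/729, 302/729]
P^4 =
  1: [1217/2187, 970/2187]
  2: [3395/6561, 3166/6561]

(P^4)[2 -> 2] = 3166/6561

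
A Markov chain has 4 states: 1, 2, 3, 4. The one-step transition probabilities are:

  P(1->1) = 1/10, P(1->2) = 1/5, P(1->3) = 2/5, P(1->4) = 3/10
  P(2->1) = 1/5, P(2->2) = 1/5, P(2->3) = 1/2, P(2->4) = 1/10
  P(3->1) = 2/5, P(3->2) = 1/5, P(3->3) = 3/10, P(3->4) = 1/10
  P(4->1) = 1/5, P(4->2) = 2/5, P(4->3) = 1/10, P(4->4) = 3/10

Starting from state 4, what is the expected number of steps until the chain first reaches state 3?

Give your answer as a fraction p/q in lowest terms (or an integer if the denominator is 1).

Answer: 330/91

Derivation:
Let h_i = expected steps to first reach 3 from state i.
Boundary: h_3 = 0.
First-step equations for the other states:
  h_1 = 1 + 1/10*h_1 + 1/5*h_2 + 2/5*h_3 + 3/10*h_4
  h_2 = 1 + 1/5*h_1 + 1/5*h_2 + 1/2*h_3 + 1/10*h_4
  h_4 = 1 + 1/5*h_1 + 2/5*h_2 + 1/10*h_3 + 3/10*h_4

Substituting h_3 = 0 and rearranging gives the linear system (I - Q) h = 1:
  [9/10, -1/5, -3/10] . (h_1, h_2, h_4) = 1
  [-1/5, 4/5, -1/10] . (h_1, h_2, h_4) = 1
  [-1/5, -2/5, 7/10] . (h_1, h_2, h_4) = 1

Solving yields:
  h_1 = 20/7
  h_2 = 220/91
  h_4 = 330/91

Starting state is 4, so the expected hitting time is h_4 = 330/91.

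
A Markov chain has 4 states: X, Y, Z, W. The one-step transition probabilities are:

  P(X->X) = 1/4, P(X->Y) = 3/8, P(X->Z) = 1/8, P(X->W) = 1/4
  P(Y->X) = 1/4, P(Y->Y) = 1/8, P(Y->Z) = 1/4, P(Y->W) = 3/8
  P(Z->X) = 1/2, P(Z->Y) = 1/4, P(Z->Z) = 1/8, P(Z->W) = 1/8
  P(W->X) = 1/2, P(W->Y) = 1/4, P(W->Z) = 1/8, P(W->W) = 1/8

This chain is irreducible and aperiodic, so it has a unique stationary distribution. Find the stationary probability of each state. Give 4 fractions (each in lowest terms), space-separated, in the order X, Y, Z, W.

The stationary distribution satisfies pi = pi * P, i.e.:
  pi_X = 1/4*pi_X + 1/4*pi_Y + 1/2*pi_Z + 1/2*pi_W
  pi_Y = 3/8*pi_X + 1/8*pi_Y + 1/4*pi_Z + 1/4*pi_W
  pi_Z = 1/8*pi_X + 1/4*pi_Y + 1/8*pi_Z + 1/8*pi_W
  pi_W = 1/4*pi_X + 3/8*pi_Y + 1/8*pi_Z + 1/8*pi_W
with normalization: pi_X + pi_Y + pi_Z + pi_W = 1.

Using the first 3 balance equations plus normalization, the linear system A*pi = b is:
  [-3/4, 1/4, 1/2, 1/2] . pi = 0
  [3/8, -7/8, 1/4, 1/4] . pi = 0
  [1/8, 1/4, -7/8, 1/8] . pi = 0
  [1, 1, 1, 1] . pi = 1

Solving yields:
  pi_X = 8/23
  pi_Y = 6/23
  pi_Z = 29/184
  pi_W = 43/184

Verification (pi * P):
  8/23*1/4 + 6/23*1/4 + 29/184*1/2 + 43/184*1/2 = 8/23 = pi_X  (ok)
  8/23*3/8 + 6/23*1/8 + 29/184*1/4 + 43/184*1/4 = 6/23 = pi_Y  (ok)
  8/23*1/8 + 6/23*1/4 + 29/184*1/8 + 43/184*1/8 = 29/184 = pi_Z  (ok)
  8/23*1/4 + 6/23*3/8 + 29/184*1/8 + 43/184*1/8 = 43/184 = pi_W  (ok)

Answer: 8/23 6/23 29/184 43/184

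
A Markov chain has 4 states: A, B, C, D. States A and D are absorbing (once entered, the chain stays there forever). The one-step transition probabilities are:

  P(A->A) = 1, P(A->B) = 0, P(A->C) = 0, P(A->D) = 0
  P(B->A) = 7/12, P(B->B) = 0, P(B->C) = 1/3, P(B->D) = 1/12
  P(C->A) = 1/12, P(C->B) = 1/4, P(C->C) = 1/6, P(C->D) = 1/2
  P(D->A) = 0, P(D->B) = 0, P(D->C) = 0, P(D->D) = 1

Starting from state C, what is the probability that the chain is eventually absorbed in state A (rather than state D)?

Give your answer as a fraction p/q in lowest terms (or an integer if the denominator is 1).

Let a_i = P(absorbed in A | start in state i).
Boundary conditions: a_A = 1, a_D = 0.
For each transient state i, a_i = sum_j P(i->j) * a_j:
  a_B = 7/12*a_A + 0*a_B + 1/3*a_C + 1/12*a_D
  a_C = 1/12*a_A + 1/4*a_B + 1/6*a_C + 1/2*a_D

Substituting a_A = 1 and a_D = 0, rearrange to (I - Q) a = r where r[i] = P(i -> A):
  [1, -1/3] . (a_B, a_C) = 7/12
  [-1/4, 5/6] . (a_B, a_C) = 1/12

Solving yields:
  a_B = 37/54
  a_C = 11/36

Starting state is C, so the absorption probability is a_C = 11/36.

Answer: 11/36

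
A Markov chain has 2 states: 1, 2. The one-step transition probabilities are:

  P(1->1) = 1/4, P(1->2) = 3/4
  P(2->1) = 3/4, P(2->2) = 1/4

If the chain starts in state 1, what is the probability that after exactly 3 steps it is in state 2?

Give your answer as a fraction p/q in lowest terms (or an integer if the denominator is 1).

Computing P^3 by repeated multiplication:
P^1 =
  1: [1/4, 3/4]
  2: [3/4, 1/4]
P^2 =
  1: [5/8, 3/8]
  2: [3/8, 5/8]
P^3 =
  1: [7/16, 9/16]
  2: [9/16, 7/16]

(P^3)[1 -> 2] = 9/16

Answer: 9/16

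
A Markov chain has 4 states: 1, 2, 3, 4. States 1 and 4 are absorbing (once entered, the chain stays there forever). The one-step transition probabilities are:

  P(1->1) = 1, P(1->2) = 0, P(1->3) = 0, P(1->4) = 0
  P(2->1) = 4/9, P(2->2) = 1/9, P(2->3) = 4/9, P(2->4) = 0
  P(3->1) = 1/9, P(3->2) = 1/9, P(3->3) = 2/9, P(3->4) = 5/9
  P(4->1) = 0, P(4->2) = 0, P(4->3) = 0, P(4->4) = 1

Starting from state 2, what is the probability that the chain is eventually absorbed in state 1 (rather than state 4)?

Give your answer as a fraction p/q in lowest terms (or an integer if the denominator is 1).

Let a_i = P(absorbed in 1 | start in state i).
Boundary conditions: a_1 = 1, a_4 = 0.
For each transient state i, a_i = sum_j P(i->j) * a_j:
  a_2 = 4/9*a_1 + 1/9*a_2 + 4/9*a_3 + 0*a_4
  a_3 = 1/9*a_1 + 1/9*a_2 + 2/9*a_3 + 5/9*a_4

Substituting a_1 = 1 and a_4 = 0, rearrange to (I - Q) a = r where r[i] = P(i -> 1):
  [8/9, -4/9] . (a_2, a_3) = 4/9
  [-1/9, 7/9] . (a_2, a_3) = 1/9

Solving yields:
  a_2 = 8/13
  a_3 = 3/13

Starting state is 2, so the absorption probability is a_2 = 8/13.

Answer: 8/13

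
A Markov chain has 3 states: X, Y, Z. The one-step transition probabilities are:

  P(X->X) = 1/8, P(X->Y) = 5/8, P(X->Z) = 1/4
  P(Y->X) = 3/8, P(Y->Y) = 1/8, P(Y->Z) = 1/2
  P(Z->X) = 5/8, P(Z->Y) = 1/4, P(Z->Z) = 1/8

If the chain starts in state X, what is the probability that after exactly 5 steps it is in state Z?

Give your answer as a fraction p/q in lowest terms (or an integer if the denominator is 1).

Answer: 2427/8192

Derivation:
Computing P^5 by repeated multiplication:
P^1 =
  X: [1/8, 5/8, 1/4]
  Y: [3/8, 1/8, 1/2]
  Z: [5/8, 1/4, 1/8]
P^2 =
  X: [13/32, 7/32, 3/8]
  Y: [13/32, 3/8, 7/32]
  Z: [1/4, 29/64, 19/64]
P^3 =
  X: [47/128, 3/8, 33/128]
  Y: [21/64, 91/256, 81/256]
  Z: [99/256, 147/512, 167/512]
P^4 =
  X: [89/256, 349/1024, 319/1024]
  Y: [381/1024, 673/2048, 613/2048]
  Z: [737/2048, 1471/4096, 1151/4096]
P^5 =
  X: [1499/4096, 2767/8192, 2427/8192]
  Y: [2923/8192, 5709/16384, 4829/16384]
  Z: [5821/16384, 11143/32768, 9983/32768]

(P^5)[X -> Z] = 2427/8192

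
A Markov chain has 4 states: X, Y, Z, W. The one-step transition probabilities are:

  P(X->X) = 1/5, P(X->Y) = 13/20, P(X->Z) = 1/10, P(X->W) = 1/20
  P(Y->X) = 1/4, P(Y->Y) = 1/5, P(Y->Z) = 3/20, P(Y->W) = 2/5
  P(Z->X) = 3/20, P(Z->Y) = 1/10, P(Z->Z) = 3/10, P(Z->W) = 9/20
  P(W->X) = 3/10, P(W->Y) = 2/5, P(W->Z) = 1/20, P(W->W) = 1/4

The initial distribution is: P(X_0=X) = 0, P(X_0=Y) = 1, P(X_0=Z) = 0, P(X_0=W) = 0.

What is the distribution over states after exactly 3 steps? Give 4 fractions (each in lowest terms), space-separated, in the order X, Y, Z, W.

Propagating the distribution step by step (d_{t+1} = d_t * P):
d_0 = (X=0, Y=1, Z=0, W=0)
  d_1[X] = 0*1/5 + 1*1/4 + 0*3/20 + 0*3/10 = 1/4
  d_1[Y] = 0*13/20 + 1*1/5 + 0*1/10 + 0*2/5 = 1/5
  d_1[Z] = 0*1/10 + 1*3/20 + 0*3/10 + 0*1/20 = 3/20
  d_1[W] = 0*1/20 + 1*2/5 + 0*9/20 + 0*1/4 = 2/5
d_1 = (X=1/4, Y=1/5, Z=3/20, W=2/5)
  d_2[X] = 1/4*1/5 + 1/5*1/4 + 3/20*3/20 + 2/5*3/10 = 97/400
  d_2[Y] = 1/4*13/20 + 1/5*1/5 + 3/20*1/10 + 2/5*2/5 = 151/400
  d_2[Z] = 1/4*1/10 + 1/5*3/20 + 3/20*3/10 + 2/5*1/20 = 3/25
  d_2[W] = 1/4*1/20 + 1/5*2/5 + 3/20*9/20 + 2/5*1/4 = 13/50
d_2 = (X=97/400, Y=151/400, Z=3/25, W=13/50)
  d_3[X] = 97/400*1/5 + 151/400*1/4 + 3/25*3/20 + 13/50*3/10 = 1911/8000
  d_3[Y] = 97/400*13/20 + 151/400*1/5 + 3/25*1/10 + 13/50*2/5 = 2793/8000
  d_3[Z] = 97/400*1/10 + 151/400*3/20 + 3/25*3/10 + 13/50*1/20 = 1039/8000
  d_3[W] = 97/400*1/20 + 151/400*2/5 + 3/25*9/20 + 13/50*1/4 = 2257/8000
d_3 = (X=1911/8000, Y=2793/8000, Z=1039/8000, W=2257/8000)

Answer: 1911/8000 2793/8000 1039/8000 2257/8000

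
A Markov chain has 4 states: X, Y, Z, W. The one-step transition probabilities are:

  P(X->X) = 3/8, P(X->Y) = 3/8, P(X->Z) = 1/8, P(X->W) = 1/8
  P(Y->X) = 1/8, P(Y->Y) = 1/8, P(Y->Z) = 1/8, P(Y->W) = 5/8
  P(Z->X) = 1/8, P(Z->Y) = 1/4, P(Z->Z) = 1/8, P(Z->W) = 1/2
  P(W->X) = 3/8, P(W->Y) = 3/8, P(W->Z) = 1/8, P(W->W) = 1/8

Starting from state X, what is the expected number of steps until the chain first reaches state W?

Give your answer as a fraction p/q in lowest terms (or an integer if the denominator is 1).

Let h_i = expected steps to first reach W from state i.
Boundary: h_W = 0.
First-step equations for the other states:
  h_X = 1 + 3/8*h_X + 3/8*h_Y + 1/8*h_Z + 1/8*h_W
  h_Y = 1 + 1/8*h_X + 1/8*h_Y + 1/8*h_Z + 5/8*h_W
  h_Z = 1 + 1/8*h_X + 1/4*h_Y + 1/8*h_Z + 1/2*h_W

Substituting h_W = 0 and rearranging gives the linear system (I - Q) h = 1:
  [5/8, -3/8, -1/8] . (h_X, h_Y, h_Z) = 1
  [-1/8, 7/8, -1/8] . (h_X, h_Y, h_Z) = 1
  [-1/8, -1/4, 7/8] . (h_X, h_Y, h_Z) = 1

Solving yields:
  h_X = 320/101
  h_Y = 192/101
  h_Z = 216/101

Starting state is X, so the expected hitting time is h_X = 320/101.

Answer: 320/101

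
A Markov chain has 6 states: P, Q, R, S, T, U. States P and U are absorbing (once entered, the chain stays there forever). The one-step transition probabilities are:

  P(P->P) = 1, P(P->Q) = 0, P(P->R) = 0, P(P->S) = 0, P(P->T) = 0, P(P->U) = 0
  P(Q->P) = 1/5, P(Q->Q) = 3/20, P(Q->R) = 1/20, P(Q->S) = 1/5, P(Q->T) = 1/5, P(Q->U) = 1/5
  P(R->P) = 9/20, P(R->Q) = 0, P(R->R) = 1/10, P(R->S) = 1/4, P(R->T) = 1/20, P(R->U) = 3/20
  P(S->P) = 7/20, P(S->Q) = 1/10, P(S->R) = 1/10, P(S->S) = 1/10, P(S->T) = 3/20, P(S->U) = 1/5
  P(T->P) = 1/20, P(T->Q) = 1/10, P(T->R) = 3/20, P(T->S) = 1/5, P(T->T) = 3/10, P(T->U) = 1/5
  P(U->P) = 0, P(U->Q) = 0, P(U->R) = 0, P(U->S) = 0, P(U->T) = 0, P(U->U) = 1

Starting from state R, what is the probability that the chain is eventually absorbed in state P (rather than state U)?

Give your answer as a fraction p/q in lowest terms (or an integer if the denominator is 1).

Answer: 43943/63379

Derivation:
Let a_i = P(absorbed in P | start in state i).
Boundary conditions: a_P = 1, a_U = 0.
For each transient state i, a_i = sum_j P(i->j) * a_j:
  a_Q = 1/5*a_P + 3/20*a_Q + 1/20*a_R + 1/5*a_S + 1/5*a_T + 1/5*a_U
  a_R = 9/20*a_P + 0*a_Q + 1/10*a_R + 1/4*a_S + 1/20*a_T + 3/20*a_U
  a_S = 7/20*a_P + 1/10*a_Q + 1/10*a_R + 1/10*a_S + 3/20*a_T + 1/5*a_U
  a_T = 1/20*a_P + 1/10*a_Q + 3/20*a_R + 1/5*a_S + 3/10*a_T + 1/5*a_U

Substituting a_P = 1 and a_U = 0, rearrange to (I - Q) a = r where r[i] = P(i -> P):
  [17/20, -1/20, -1/5, -1/5] . (a_Q, a_R, a_S, a_T) = 1/5
  [0, 9/10, -1/4, -1/20] . (a_Q, a_R, a_S, a_T) = 9/20
  [-1/10, -1/10, 9/10, -3/20] . (a_Q, a_R, a_S, a_T) = 7/20
  [-1/10, -3/20, -1/5, 7/10] . (a_Q, a_R, a_S, a_T) = 1/20

Solving yields:
  a_Q = 33455/63379
  a_R = 43943/63379
  a_S = 626/1039
  a_T = 29633/63379

Starting state is R, so the absorption probability is a_R = 43943/63379.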